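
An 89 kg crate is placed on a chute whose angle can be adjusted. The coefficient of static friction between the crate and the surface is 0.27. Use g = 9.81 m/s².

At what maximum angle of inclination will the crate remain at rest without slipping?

θ_max ≈ 15.1°

At the slip threshold, m g sin θ = μ_s · m g cos θ, so tan θ = μ_s.
θ_max = arctan(0.27) = 15.1°.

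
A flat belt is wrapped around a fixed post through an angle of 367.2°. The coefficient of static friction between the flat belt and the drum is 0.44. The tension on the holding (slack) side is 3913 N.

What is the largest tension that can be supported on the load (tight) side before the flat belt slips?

T_max ≈ 65600 N

At impending slip the capstan equation gives T₂/T₁ = e^{μβ} with β in radians.
β = 367.2° × π/180 = 6.409 rad.
e^{μβ} = e^{0.44×6.409} = 16.78.
T₂ = T₁ · e^{μβ} = 3913 × 16.78 = 65600 N.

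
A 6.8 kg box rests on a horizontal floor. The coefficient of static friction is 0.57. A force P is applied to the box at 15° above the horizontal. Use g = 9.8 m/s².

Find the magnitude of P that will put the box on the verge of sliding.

P ≈ 34.1 N

N = m g − P sin α (the pull lifts the box).
At impending slip, P cos α = μ_s N = μ_s (m g − P sin α).
Solving: P (cos α + μ_s sin α) = μ_s m g → P = 0.57×66.6/(cos 15° + 0.57 sin 15°) = 38/1.113 = 34.1 N.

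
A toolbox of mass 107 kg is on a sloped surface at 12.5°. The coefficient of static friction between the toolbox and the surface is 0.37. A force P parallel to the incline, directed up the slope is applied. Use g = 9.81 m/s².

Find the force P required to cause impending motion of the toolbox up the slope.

P ≈ 606 N

At impending motion up the slope, friction acts down-slope at its limit: f = μ_s N.
P is parallel to the surface, so N = m g cos θ = 1020 N.
Along the incline: P = m g sin θ + μ_s N = 227 + 0.37×1020 = 606 N.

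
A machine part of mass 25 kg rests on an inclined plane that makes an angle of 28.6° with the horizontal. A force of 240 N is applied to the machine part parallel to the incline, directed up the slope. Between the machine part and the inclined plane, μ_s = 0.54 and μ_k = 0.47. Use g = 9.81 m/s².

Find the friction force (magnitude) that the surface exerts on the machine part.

The normal reaction is N = m g cos θ = 215.3 N.
For equilibrium along the incline the friction force must supply f = m g sin θ − P = 117.4 − 240 = -122.6 N (positive meaning up-slope).
Static friction can supply at most μ_s N = 116.3 N.
Since |-122.6| > 116.3 N, static friction cannot hold it; the machine part slides up the incline and kinetic friction applies: f = μ_k N = 0.47 × 215.3 = 101 N.

f ≈ 101 N (down the incline)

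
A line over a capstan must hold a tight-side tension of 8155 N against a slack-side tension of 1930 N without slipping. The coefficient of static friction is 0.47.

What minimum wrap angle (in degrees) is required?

β_min ≈ 176°

T₂/T₁ = e^{μβ} → β = ln(T₂/T₁)/μ.
β = ln(8155/1930)/0.47 = 1.441/0.47 = 3.066 rad.
In degrees: β = 3.066 × 180/π = 176°.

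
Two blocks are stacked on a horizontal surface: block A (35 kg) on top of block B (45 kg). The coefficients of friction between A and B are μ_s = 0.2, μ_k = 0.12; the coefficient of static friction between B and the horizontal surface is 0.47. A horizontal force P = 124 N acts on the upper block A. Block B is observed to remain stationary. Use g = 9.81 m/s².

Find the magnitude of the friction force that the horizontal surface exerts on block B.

Between the blocks, N₁ = m_A g = 343.4 N.
So the A–B interface can sustain at most μ_s N₁ = 68.67 N of static friction.
P = 124 N exceeds that limit, so A slips over B and the interface friction becomes kinetic: f₁ = μ_k N₁ = 0.12×343.4 = 41.2 N.
By Newton's third law B feels 41.2 N forward from A. With B stationary, the floor's static friction on B balances it: f₂ = 41.2 N (well within μ_s(m_A+m_B)g = 368.9 N).

f ≈ 41.2 N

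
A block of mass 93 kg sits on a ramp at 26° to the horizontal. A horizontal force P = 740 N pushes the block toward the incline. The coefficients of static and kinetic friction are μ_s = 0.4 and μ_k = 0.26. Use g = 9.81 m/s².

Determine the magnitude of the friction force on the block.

f ≈ 265 N (down the incline)

Resolve perpendicular to the incline: N = m g cos θ + P sin θ = 93×9.81×cos 26° + 740×sin 26° = 1144 N.
Parallel to the incline: P cos θ − m g sin θ = 665.1 − 399.9 = 265.2 N; the friction needed to balance this is 265.2 N acting down the slope.
Maximum static friction: μ_s N = 0.4 × 1144 = 457.8 N.
|f_req| = 265.2 ≤ 457.8 N → the block is in equilibrium; friction equals the required value.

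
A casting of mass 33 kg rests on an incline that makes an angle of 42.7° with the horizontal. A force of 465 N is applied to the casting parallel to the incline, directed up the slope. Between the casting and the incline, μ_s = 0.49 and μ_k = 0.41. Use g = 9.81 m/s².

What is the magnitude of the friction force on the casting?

f ≈ 97.5 N (down the incline)

Normal force: N = m g cos θ = 33 × 9.81 × cos 42.7° = 237.9 N.
For equilibrium along the incline the friction force must supply f = m g sin θ − P = 219.5 − 465 = -245.5 N (positive meaning up-slope).
Static friction can supply at most μ_s N = 116.6 N.
|-245.5| exceeds 116.6 N, so the casting slips up-slope; friction is kinetic, f = μ_k N = 0.41×237.9 = 97.5 N.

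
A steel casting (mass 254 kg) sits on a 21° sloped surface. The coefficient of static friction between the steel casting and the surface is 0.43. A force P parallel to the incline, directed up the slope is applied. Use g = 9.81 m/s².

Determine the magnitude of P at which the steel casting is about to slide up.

At impending motion up the slope, friction acts down-slope at its limit: f = μ_s N.
P is parallel to the surface, so N = m g cos θ = 2330 N.
Along the incline: P = m g sin θ + μ_s N = 893 + 0.43×2330 = 1890 N.

P ≈ 1890 N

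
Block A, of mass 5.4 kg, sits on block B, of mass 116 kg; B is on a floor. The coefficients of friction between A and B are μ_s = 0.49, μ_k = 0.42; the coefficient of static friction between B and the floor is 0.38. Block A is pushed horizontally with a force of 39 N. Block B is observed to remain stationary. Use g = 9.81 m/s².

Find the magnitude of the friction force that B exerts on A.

The normal force B exerts on A is simply A's weight, N₁ = 52.97 N.
So the A–B interface can sustain at most μ_s N₁ = 25.96 N of static friction.
P = 39 N exceeds that limit, so A slips over B and the interface friction becomes kinetic: f₁ = μ_k N₁ = 0.42×52.97 = 22.2 N.
B experiences an equal 22.2 N forward from A (third law). B is in equilibrium, so the floor supplies f₂ = 22.2 N of static friction (limit μ_s(m_A+m_B)g = 452.6 N, not exceeded).

f ≈ 22.2 N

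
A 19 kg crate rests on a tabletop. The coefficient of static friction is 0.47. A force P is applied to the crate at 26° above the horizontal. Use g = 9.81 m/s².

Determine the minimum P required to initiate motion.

P ≈ 79.3 N

N = m g − P sin α (the pull lifts the crate).
At impending slip, P cos α = μ_s N = μ_s (m g − P sin α).
Solving: P (cos α + μ_s sin α) = μ_s m g → P = 0.47×186/(cos 26° + 0.47 sin 26°) = 87.6/1.105 = 79.3 N.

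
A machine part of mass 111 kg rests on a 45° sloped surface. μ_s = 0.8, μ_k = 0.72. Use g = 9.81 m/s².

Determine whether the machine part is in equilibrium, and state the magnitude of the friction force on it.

N = m g cos θ = 770 N.
Down-slope weight component: m g sin θ = 770 N.
μ_s N = 616 N.
770 > 616 N, so it slides; kinetic friction f = μ_k N = 0.72×770 = 554 N.

f ≈ 554 N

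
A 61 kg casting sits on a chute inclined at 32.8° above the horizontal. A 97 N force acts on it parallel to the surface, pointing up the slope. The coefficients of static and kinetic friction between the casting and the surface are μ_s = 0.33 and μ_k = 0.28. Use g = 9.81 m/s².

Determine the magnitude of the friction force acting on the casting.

The normal reaction is N = m g cos θ = 503 N.
For equilibrium along the incline the friction force must supply f = m g sin θ − P = 324.2 − 97 = 227.2 N (positive meaning up-slope).
The static-friction ceiling is μ_s N = 0.33 × 503 = 166 N.
Since |227.2| > 166 N, static friction cannot hold it; the casting slides down the incline and kinetic friction applies: f = μ_k N = 0.28 × 503 = 141 N.

f ≈ 141 N (up the incline)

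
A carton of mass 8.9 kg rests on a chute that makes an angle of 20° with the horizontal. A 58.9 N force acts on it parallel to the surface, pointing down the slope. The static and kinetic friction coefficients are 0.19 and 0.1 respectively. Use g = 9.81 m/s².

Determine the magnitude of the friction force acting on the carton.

Normal force: N = m g cos θ = 8.9 × 9.81 × cos 20° = 82.04 N.
Parallel to the incline, ΣF = 0 gives f = m g sin θ + P = 29.86 + 58.9 = 88.76 N (up-slope positive).
Static friction can supply at most μ_s N = 15.59 N.
|88.76| exceeds 15.59 N, so the carton slips down-slope; friction is kinetic, f = μ_k N = 0.1×82.04 = 8.2 N.

f ≈ 8.2 N (up the incline)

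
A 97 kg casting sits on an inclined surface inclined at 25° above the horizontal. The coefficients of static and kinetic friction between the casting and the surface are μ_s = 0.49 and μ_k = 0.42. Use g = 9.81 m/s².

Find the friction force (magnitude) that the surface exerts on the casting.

f ≈ 402 N (up the incline)

Normal force: N = m g cos θ = 97 × 9.81 × cos 25° = 862.4 N.
Along the slope the weight component is m g sin θ = 402.2 N; friction must supply exactly this, acting up-slope.
The static-friction ceiling is μ_s N = 0.49 × 862.4 = 422.6 N.
Since |402.2| ≤ 422.6 N, static friction is sufficient; f equals the required value, not μ_s N.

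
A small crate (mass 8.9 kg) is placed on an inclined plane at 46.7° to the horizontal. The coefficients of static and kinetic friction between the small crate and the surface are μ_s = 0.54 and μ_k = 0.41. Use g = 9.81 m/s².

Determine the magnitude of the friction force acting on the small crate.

f ≈ 24.6 N (up the incline)

Perpendicular to the surface, N = m g cos θ = 8.9·9.81·cos 46.7° = 59.88 N.
Along the slope the weight component is m g sin θ = 63.54 N; friction must supply exactly this, acting up-slope.
Static friction can supply at most μ_s N = 32.33 N.
|63.54| exceeds 32.33 N, so the small crate slips down-slope; friction is kinetic, f = μ_k N = 0.41×59.88 = 24.6 N.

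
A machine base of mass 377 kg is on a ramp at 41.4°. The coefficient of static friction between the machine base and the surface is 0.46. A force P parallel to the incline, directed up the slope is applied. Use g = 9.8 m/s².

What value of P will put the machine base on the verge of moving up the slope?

P ≈ 3720 N

At impending motion up the slope, friction acts down-slope at its limit: f = μ_s N.
P is parallel to the surface, so N = m g cos θ = 2770 N.
Along the incline: P = m g sin θ + μ_s N = 2440 + 0.46×2770 = 3720 N.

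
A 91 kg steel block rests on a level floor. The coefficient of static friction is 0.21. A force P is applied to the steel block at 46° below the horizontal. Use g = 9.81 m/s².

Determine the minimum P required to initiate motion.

P ≈ 345 N

N = m g + P sin α (the push presses the steel block into the level floor).
At impending slip, P cos α = μ_s N = μ_s (m g + P sin α).
Solving: P (cos α − μ_s sin α) = μ_s m g → P = 0.21×893/(cos 46° − 0.21 sin 46°) = 187/0.5436 = 345 N.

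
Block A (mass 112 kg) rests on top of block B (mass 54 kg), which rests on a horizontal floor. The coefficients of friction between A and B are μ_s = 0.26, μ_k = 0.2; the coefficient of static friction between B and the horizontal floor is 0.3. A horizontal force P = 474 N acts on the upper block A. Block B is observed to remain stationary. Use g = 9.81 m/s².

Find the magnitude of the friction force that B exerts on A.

f ≈ 220 N

Normal force at the A–B interface: N₁ = m_A g = 1099 N.
Maximum static friction on A from B: μ_s N₁ = 0.26×1099 = 285.7 N.
Since P = 474 N > 285.7 N, A slides on B; the A–B friction is kinetic: f₁ = μ_k N₁ = 0.2×1099 = 220 N.
By Newton's third law B feels 220 N forward from A. With B stationary, the floor's static friction on B balances it: f₂ = 220 N (well within μ_s(m_A+m_B)g = 488.5 N).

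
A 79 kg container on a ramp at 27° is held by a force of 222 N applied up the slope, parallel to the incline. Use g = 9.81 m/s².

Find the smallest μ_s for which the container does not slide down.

N = m g cos θ = 690.5 N.
Friction must make up the shortfall along the incline: f = m g sin θ − P = 351.8 − 222 = 129.8 N.
At the threshold f = μ_s N, so μ_s,min = 129.8/690.5 = 0.188.

μ_s,min ≈ 0.188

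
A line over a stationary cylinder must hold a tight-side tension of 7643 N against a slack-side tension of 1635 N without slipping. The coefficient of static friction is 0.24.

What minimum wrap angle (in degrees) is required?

β_min ≈ 368°

T₂/T₁ = e^{μβ} → β = ln(T₂/T₁)/μ.
β = ln(7643/1635)/0.24 = 1.542/0.24 = 6.426 rad.
In degrees: β = 6.426 × 180/π = 368°.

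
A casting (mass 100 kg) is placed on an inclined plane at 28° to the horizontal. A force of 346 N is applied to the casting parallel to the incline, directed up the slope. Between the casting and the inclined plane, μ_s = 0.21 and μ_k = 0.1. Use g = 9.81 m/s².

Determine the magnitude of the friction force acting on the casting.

Normal force: N = m g cos θ = 100 × 9.81 × cos 28° = 866.2 N.
For equilibrium along the incline the friction force must supply f = m g sin θ − P = 460.6 − 346 = 114.6 N (positive meaning up-slope).
Maximum static friction available: μ_s N = 0.21 × 866.2 = 181.9 N.
Since |114.6| ≤ 181.9 N, no slip — friction simply equals what equilibrium demands.

f ≈ 115 N (up the incline)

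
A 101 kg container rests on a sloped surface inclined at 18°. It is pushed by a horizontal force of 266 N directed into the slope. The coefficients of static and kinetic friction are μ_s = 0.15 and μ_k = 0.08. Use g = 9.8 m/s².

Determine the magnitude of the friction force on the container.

The horizontal push has a component P sin θ into the surface, so N = m g cos θ + P sin θ = 941.4 + 82.2 = 1024 N.
Parallel to the incline: P cos θ − m g sin θ = 253 − 305.9 = -52.88 N; the friction needed to balance this is 52.88 N acting up the slope.
The limit of static friction is μ_s N = 153.5 N.
Since 52.88 N is within the 153.5 N limit, the container stays put and friction is exactly 52.9 N.

f ≈ 52.9 N (up the incline)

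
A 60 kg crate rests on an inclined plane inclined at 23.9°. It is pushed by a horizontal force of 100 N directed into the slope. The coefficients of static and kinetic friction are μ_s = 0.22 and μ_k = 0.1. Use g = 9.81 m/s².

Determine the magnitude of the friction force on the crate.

f ≈ 57.9 N (up the incline)

Resolve perpendicular to the incline: N = m g cos θ + P sin θ = 60×9.81×cos 23.9° + 100×sin 23.9° = 578.6 N.
Along the incline, the net driving force (taking up-slope positive) is P cos θ − m g sin θ = 91.43 − 238.5 = -147 N, so equilibrium requires friction f = 147 N (up-slope).
Maximum static friction: μ_s N = 0.22 × 578.6 = 127.3 N.
|f_req| = 147 > 127.3 N → the crate slides down the incline; f = μ_k N = 0.1 × 578.6 = 57.9 N.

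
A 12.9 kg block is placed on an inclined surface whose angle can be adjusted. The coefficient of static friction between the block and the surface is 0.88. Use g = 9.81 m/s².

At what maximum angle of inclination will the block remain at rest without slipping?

θ_max ≈ 41.3°

At the slip threshold, m g sin θ = μ_s · m g cos θ, so tan θ = μ_s.
θ_max = arctan(0.88) = 41.3°.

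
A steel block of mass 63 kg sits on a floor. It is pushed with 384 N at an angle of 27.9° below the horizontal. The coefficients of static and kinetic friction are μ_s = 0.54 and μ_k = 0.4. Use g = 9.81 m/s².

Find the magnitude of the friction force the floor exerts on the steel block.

f ≈ 339 N

Vertical equilibrium gives N = m g + P sin α = 797.7 N.
For equilibrium, f = P cos α = 384×cos 27.9° = 339.4 N.
μ_s N = 0.54 × 797.7 = 430.8 N.
Since 339.4 N does not exceed the limit, the steel block stays at rest and f = 339 N.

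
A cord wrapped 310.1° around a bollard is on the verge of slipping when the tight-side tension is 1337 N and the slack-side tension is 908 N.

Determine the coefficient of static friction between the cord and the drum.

T₂/T₁ = e^{μβ} → μ = ln(T₂/T₁)/β.
β = 310.1° = 5.412 rad.
μ = ln(1337/908)/5.412 = ln(1.472)/5.412 = 0.0715.

μ ≈ 0.0715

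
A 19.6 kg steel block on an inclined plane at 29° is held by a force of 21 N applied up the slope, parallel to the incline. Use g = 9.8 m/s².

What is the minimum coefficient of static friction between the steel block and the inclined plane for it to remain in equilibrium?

μ_s,min ≈ 0.429

N = m g cos θ = 168 N.
Friction must make up the shortfall along the incline: f = m g sin θ − P = 93.12 − 21 = 72.12 N.
At the threshold f = μ_s N, so μ_s,min = 72.12/168 = 0.429.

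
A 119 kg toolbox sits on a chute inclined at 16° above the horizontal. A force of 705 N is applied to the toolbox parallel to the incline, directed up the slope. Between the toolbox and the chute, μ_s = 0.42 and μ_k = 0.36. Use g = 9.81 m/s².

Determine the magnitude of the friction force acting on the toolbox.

f ≈ 383 N (down the incline)

Normal force: N = m g cos θ = 119 × 9.81 × cos 16° = 1122 N.
The friction needed for equilibrium is m g sin θ − P = 321.8 − 705 = -383.2 N, measured positive up-slope.
Maximum static friction available: μ_s N = 0.42 × 1122 = 471.3 N.
Since |-383.2| ≤ 471.3 N, the toolbox remains in static equilibrium and friction takes exactly the required value.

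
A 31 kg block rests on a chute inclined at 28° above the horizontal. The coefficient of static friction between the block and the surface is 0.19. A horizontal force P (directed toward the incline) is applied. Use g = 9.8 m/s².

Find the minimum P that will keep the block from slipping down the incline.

The block tends to slide down (tan θ > μ_s), so at the point of impending slip friction acts up-slope at its limit: f = μ_s N.
Perpendicular to the incline: N = m g cos θ + P sin θ.
Along the incline: P cos θ + μ_s N = m g sin θ, i.e. P cos θ + μ_s (m g cos θ + P sin θ) = m g sin θ.
Solving, P (cos θ + μ_s sin θ) = m g (sin θ − μ_s cos θ), so P = 304×0.3017/0.9721 = 94.3 N.

P_min ≈ 94.3 N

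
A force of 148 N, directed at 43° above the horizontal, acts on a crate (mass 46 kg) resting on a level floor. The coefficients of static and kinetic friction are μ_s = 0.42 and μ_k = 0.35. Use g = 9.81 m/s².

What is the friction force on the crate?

f ≈ 108 N

The vertical component of P reduces the normal force: N = m g − P sin α = 451.3 − 100.9 = 350.3 N.
Horizontally, friction must balance P cos α = 108.2 N.
μ_s N = 0.42 × 350.3 = 147.1 N.
108.2 ≤ 147.1 N → static; friction equals the required 108 N.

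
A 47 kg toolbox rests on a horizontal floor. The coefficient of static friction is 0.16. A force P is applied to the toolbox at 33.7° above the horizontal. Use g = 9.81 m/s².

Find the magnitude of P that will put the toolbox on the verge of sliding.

N = m g − P sin α (the pull lifts the toolbox).
At impending slip, P cos α = μ_s N = μ_s (m g − P sin α).
Solving: P (cos α + μ_s sin α) = μ_s m g → P = 0.16×461/(cos 33.7° + 0.16 sin 33.7°) = 73.8/0.9207 = 80.1 N.

P ≈ 80.1 N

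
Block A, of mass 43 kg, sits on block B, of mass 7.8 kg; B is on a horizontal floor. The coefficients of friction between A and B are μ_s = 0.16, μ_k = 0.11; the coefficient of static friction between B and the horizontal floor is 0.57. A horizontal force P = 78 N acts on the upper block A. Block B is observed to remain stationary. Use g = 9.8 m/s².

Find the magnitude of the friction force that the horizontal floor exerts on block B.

Between the blocks, N₁ = m_A g = 421.4 N.
Maximum static friction on A from B: μ_s N₁ = 0.16×421.4 = 67.42 N.
Since P = 78 N > 67.42 N, A slides on B; the A–B friction is kinetic: f₁ = μ_k N₁ = 0.11×421.4 = 46.4 N.
By Newton's third law B feels 46.4 N forward from A. With B stationary, the floor's static friction on B balances it: f₂ = 46.4 N (well within μ_s(m_A+m_B)g = 283.8 N).

f ≈ 46.4 N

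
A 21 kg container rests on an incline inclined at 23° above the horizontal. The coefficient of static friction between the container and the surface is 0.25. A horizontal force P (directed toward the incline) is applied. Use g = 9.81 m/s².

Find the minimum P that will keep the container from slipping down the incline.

P_min ≈ 32.5 N

The container tends to slide down (tan θ > μ_s), so at the point of impending slip friction acts up-slope at its limit: f = μ_s N.
Perpendicular to the incline: N = m g cos θ + P sin θ.
Along the incline: P cos θ + μ_s N = m g sin θ, i.e. P cos θ + μ_s (m g cos θ + P sin θ) = m g sin θ.
Solving, P (cos θ + μ_s sin θ) = m g (sin θ − μ_s cos θ), so P = 206×0.1606/1.018 = 32.5 N.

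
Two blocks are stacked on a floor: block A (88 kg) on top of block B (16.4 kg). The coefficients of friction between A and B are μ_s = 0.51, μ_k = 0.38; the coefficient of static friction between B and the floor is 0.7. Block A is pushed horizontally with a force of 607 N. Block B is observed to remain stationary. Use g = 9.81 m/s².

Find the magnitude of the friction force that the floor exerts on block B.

Between the blocks, N₁ = m_A g = 863.3 N.
So the A–B interface can sustain at most μ_s N₁ = 440.3 N of static friction.
Since P = 607 N > 440.3 N, A slides on B; the A–B friction is kinetic: f₁ = μ_k N₁ = 0.38×863.3 = 328 N.
By Newton's third law B feels 328 N forward from A. With B stationary, the floor's static friction on B balances it: f₂ = 328 N (well within μ_s(m_A+m_B)g = 716.9 N).

f ≈ 328 N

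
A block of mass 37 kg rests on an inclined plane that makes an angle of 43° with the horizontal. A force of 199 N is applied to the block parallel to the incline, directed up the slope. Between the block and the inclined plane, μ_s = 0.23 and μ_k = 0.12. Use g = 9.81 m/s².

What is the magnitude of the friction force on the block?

Normal force: N = m g cos θ = 37 × 9.81 × cos 43° = 265.5 N.
Parallel to the incline, ΣF = 0 gives f = m g sin θ − P = 247.5 − 199 = 48.54 N (up-slope positive).
The static-friction ceiling is μ_s N = 0.23 × 265.5 = 61.06 N.
Since |48.54| ≤ 61.06 N, the block remains in static equilibrium and friction takes exactly the required value.

f ≈ 48.5 N (up the incline)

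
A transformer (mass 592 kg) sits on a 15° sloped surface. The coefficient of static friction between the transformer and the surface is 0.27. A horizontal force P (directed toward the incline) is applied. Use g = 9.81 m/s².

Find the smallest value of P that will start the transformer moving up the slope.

P ≈ 3370 N

At impending motion up the slope, friction acts down-slope at its limit: f = μ_s N.
Perpendicular to the incline: N = m g cos θ + P sin θ.
Along the incline: P cos θ = m g sin θ + μ_s N = m g sin θ + μ_s (m g cos θ + P sin θ).
Solving, P (cos θ − μ_s sin θ) = m g (sin θ + μ_s cos θ), so P = 592×9.81×(sin 15° + 0.27 cos 15°)/(cos 15° − 0.27 sin 15°) = 5810×0.5196/0.896 = 3370 N.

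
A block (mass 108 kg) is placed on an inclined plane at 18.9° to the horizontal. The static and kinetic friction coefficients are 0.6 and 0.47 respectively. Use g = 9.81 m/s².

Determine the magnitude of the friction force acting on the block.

The normal reaction is N = m g cos θ = 1002 N.
Along the slope the weight component is m g sin θ = 343.2 N; friction must supply exactly this, acting up-slope.
Static friction can supply at most μ_s N = 601.4 N.
Since |343.2| ≤ 601.4 N, the block remains in static equilibrium and friction takes exactly the required value.

f ≈ 343 N (up the incline)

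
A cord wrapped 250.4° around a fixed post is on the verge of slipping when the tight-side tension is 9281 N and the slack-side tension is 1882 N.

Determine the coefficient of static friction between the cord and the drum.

μ ≈ 0.365

T₂/T₁ = e^{μβ} → μ = ln(T₂/T₁)/β.
β = 250.4° = 4.37 rad.
μ = ln(9281/1882)/4.37 = ln(4.931)/4.37 = 0.365.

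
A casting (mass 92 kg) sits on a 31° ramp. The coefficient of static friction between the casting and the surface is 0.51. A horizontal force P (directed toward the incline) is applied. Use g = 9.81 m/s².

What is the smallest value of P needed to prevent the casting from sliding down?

The casting tends to slide down (tan θ > μ_s), so at the point of impending slip friction acts up-slope at its limit: f = μ_s N.
Perpendicular to the incline: N = m g cos θ + P sin θ.
Along the incline: P cos θ + μ_s N = m g sin θ, i.e. P cos θ + μ_s (m g cos θ + P sin θ) = m g sin θ.
Solving, P (cos θ + μ_s sin θ) = m g (sin θ − μ_s cos θ), so P = 903×0.07788/1.12 = 62.8 N.

P_min ≈ 62.8 N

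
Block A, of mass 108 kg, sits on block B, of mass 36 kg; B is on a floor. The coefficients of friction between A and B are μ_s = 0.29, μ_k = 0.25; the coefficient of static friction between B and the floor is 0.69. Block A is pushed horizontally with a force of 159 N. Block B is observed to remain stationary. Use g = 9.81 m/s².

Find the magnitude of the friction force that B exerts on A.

f ≈ 159 N

Between the blocks, N₁ = m_A g = 1059 N.
So the A–B interface can sustain at most μ_s N₁ = 307.2 N of static friction.
P = 159 N is within that limit, so A and B move together (both at rest); the A–B friction is simply f₁ = P = 159 N.
B experiences an equal 159 N forward from A (third law). B is in equilibrium, so the floor supplies f₂ = 159 N of static friction (limit μ_s(m_A+m_B)g = 974.7 N, not exceeded).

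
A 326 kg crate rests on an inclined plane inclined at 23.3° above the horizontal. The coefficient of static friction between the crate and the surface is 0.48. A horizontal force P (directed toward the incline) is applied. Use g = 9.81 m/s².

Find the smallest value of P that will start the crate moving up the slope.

At impending motion up the slope, friction acts down-slope at its limit: f = μ_s N.
Perpendicular to the incline: N = m g cos θ + P sin θ.
Along the incline: P cos θ = m g sin θ + μ_s N = m g sin θ + μ_s (m g cos θ + P sin θ).
Solving, P (cos θ − μ_s sin θ) = m g (sin θ + μ_s cos θ), so P = 326×9.81×(sin 23.3° + 0.48 cos 23.3°)/(cos 23.3° − 0.48 sin 23.3°) = 3200×0.8364/0.7286 = 3670 N.

P ≈ 3670 N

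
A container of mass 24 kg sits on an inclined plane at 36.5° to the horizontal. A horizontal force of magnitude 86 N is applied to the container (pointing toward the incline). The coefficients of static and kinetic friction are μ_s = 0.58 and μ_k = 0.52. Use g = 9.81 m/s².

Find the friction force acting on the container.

f ≈ 70.9 N (up the incline)

Normal direction: N = m g cos θ + P sin θ = 240.4 N.
Along the incline, the net driving force (taking up-slope positive) is P cos θ − m g sin θ = 69.13 − 140 = -70.91 N, so equilibrium requires friction f = 70.91 N (up-slope).
Maximum static friction: μ_s N = 0.58 × 240.4 = 139.4 N.
|f_req| = 70.91 ≤ 139.4 N → the container is in equilibrium; friction equals the required value.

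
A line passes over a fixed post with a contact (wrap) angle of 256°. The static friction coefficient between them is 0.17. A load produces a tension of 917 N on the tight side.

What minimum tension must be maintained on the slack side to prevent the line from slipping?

T_min ≈ 429 N

Capstan equation at impending slip: T_tight/T_slack = e^{μβ}.
β = 256° = 4.468 rad; e^{μβ} = e^{0.17×4.468} = 2.137.
T_slack = T_tight / e^{μβ} = 917 / 2.137 = 429 N.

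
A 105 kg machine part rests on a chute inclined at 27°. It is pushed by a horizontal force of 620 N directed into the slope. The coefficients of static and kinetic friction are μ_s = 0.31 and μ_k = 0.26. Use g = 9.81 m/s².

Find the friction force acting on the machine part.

Normal direction: N = m g cos θ + P sin θ = 1199 N.
Along the incline, the net driving force (taking up-slope positive) is P cos θ − m g sin θ = 552.4 − 467.6 = 84.79 N, so equilibrium requires friction f = -84.79 N (down-slope).
The limit of static friction is μ_s N = 371.8 N.
|f_req| = 84.79 ≤ 371.8 N → the machine part is in equilibrium; friction equals the required value.

f ≈ 84.8 N (down the incline)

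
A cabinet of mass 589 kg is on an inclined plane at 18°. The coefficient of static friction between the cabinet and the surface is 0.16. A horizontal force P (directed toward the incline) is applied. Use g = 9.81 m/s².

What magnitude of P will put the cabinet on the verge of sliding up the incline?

P ≈ 2960 N

At impending motion up the slope, friction acts down-slope at its limit: f = μ_s N.
Perpendicular to the incline: N = m g cos θ + P sin θ.
Along the incline: P cos θ = m g sin θ + μ_s N = m g sin θ + μ_s (m g cos θ + P sin θ).
Solving, P (cos θ − μ_s sin θ) = m g (sin θ + μ_s cos θ), so P = 589×9.81×(sin 18° + 0.16 cos 18°)/(cos 18° − 0.16 sin 18°) = 5780×0.4612/0.9016 = 2960 N.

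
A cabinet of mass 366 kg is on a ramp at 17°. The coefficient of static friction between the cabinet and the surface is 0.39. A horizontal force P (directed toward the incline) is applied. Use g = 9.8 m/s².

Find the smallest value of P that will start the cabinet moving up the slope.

At impending motion up the slope, friction acts down-slope at its limit: f = μ_s N.
Perpendicular to the incline: N = m g cos θ + P sin θ.
Along the incline: P cos θ = m g sin θ + μ_s N = m g sin θ + μ_s (m g cos θ + P sin θ).
Solving, P (cos θ − μ_s sin θ) = m g (sin θ + μ_s cos θ), so P = 366×9.8×(sin 17° + 0.39 cos 17°)/(cos 17° − 0.39 sin 17°) = 3590×0.6653/0.8423 = 2830 N.

P ≈ 2830 N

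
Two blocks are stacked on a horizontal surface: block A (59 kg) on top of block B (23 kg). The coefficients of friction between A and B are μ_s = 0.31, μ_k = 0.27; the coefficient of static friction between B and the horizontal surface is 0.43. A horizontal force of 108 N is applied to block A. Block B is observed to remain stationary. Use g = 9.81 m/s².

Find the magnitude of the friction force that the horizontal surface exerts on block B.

Between the blocks, N₁ = m_A g = 578.8 N.
Maximum static friction on A from B: μ_s N₁ = 0.31×578.8 = 179.4 N.
Since P = 108 N ≤ 179.4 N, A does not slip on B; friction on A equals P = 108 N.
B experiences an equal 108 N forward from A (third law). B is in equilibrium, so the floor supplies f₂ = 108 N of static friction (limit μ_s(m_A+m_B)g = 345.9 N, not exceeded).

f ≈ 108 N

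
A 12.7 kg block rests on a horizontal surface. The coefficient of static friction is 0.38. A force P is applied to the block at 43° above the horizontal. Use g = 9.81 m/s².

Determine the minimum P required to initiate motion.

P ≈ 47.8 N

N = m g − P sin α (the pull lifts the block).
At impending slip, P cos α = μ_s N = μ_s (m g − P sin α).
Solving: P (cos α + μ_s sin α) = μ_s m g → P = 0.38×125/(cos 43° + 0.38 sin 43°) = 47.3/0.9905 = 47.8 N.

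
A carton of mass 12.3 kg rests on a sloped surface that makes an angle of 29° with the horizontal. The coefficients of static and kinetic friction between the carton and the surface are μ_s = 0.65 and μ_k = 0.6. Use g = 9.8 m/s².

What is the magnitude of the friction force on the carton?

f ≈ 58.4 N (up the incline)

Normal force: N = m g cos θ = 12.3 × 9.8 × cos 29° = 105.4 N.
For equilibrium along the incline, friction must balance the weight component: f = m g sin θ = 58.44 N up the slope.
Maximum static friction available: μ_s N = 0.65 × 105.4 = 68.53 N.
Since |58.44| ≤ 68.53 N, no slip — friction simply equals what equilibrium demands.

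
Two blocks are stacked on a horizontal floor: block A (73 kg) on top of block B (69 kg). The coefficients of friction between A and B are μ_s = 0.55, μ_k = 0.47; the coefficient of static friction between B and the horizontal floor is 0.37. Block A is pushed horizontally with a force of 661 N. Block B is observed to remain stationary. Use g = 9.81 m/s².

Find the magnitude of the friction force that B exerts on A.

f ≈ 337 N

The normal force B exerts on A is simply A's weight, N₁ = 716.1 N.
Maximum static friction on A from B: μ_s N₁ = 0.55×716.1 = 393.9 N.
P = 661 N exceeds that limit, so A slips over B and the interface friction becomes kinetic: f₁ = μ_k N₁ = 0.47×716.1 = 337 N.
By Newton's third law B feels 337 N forward from A. With B stationary, the floor's static friction on B balances it: f₂ = 337 N (well within μ_s(m_A+m_B)g = 515.4 N).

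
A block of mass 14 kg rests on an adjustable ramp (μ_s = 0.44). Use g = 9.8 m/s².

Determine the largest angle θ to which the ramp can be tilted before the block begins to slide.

θ_max ≈ 23.7°

At the slip threshold, m g sin θ = μ_s · m g cos θ, so tan θ = μ_s.
θ_max = arctan(0.44) = 23.7°.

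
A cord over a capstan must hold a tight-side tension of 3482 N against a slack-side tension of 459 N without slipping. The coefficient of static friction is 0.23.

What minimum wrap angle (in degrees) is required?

β_min ≈ 505°

T₂/T₁ = e^{μβ} → β = ln(T₂/T₁)/μ.
β = ln(3482/459)/0.23 = 2.026/0.23 = 8.81 rad.
In degrees: β = 8.81 × 180/π = 505°.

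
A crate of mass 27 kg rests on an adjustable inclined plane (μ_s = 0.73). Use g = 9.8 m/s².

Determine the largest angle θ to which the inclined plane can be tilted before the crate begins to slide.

θ_max ≈ 36.1°

At the slip threshold, m g sin θ = μ_s · m g cos θ, so tan θ = μ_s.
θ_max = arctan(0.73) = 36.1°.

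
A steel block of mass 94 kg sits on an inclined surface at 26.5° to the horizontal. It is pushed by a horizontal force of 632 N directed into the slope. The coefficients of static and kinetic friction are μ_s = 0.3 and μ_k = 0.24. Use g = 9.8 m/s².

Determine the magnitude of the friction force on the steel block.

f ≈ 155 N (down the incline)

The horizontal push has a component P sin θ into the surface, so N = m g cos θ + P sin θ = 824.4 + 282 = 1106 N.
Along the incline, the net driving force (taking up-slope positive) is P cos θ − m g sin θ = 565.6 − 411 = 154.6 N, so equilibrium requires friction f = -154.6 N (down-slope).
Maximum static friction: μ_s N = 0.3 × 1106 = 331.9 N.
Since 154.6 N is within the 331.9 N limit, the steel block stays put and friction is exactly 155 N.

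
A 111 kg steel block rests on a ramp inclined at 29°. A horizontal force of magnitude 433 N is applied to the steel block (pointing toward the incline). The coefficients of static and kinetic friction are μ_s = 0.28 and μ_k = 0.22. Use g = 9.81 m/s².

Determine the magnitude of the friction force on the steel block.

f ≈ 149 N (up the incline)

Normal direction: N = m g cos θ + P sin θ = 1162 N.
Parallel to the incline: P cos θ − m g sin θ = 378.7 − 527.9 = -149.2 N; the friction needed to balance this is 149.2 N acting up the slope.
Maximum static friction: μ_s N = 0.28 × 1162 = 325.4 N.
Since 149.2 N is within the 325.4 N limit, the steel block stays put and friction is exactly 149 N.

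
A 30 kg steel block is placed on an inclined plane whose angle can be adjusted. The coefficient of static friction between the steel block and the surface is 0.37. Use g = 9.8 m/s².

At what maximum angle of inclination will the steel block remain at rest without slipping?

At the slip threshold, m g sin θ = μ_s · m g cos θ, so tan θ = μ_s.
θ_max = arctan(0.37) = 20.3°.

θ_max ≈ 20.3°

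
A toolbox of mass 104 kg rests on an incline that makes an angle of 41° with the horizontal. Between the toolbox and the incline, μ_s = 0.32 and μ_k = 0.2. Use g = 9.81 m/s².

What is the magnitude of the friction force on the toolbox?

f ≈ 154 N (up the incline)

Perpendicular to the surface, N = m g cos θ = 104·9.81·cos 41° = 770 N.
Along the slope the weight component is m g sin θ = 669.3 N; friction must supply exactly this, acting up-slope.
The static-friction ceiling is μ_s N = 0.32 × 770 = 246.4 N.
|669.3| exceeds 246.4 N, so the toolbox slips down-slope; friction is kinetic, f = μ_k N = 0.2×770 = 154 N.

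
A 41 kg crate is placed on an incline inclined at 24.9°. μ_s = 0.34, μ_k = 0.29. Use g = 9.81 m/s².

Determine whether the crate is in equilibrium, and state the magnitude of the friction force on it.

f ≈ 106 N

N = m g cos θ = 365 N.
Down-slope weight component: m g sin θ = 169 N.
μ_s N = 124 N.
169 > 124 N, so it slides; kinetic friction f = μ_k N = 0.29×365 = 106 N.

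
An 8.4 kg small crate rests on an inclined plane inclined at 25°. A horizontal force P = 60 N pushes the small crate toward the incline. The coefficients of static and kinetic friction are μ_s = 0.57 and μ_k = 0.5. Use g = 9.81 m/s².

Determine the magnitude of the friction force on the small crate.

f ≈ 19.6 N (down the incline)

Normal direction: N = m g cos θ + P sin θ = 100 N.
Parallel to the incline: P cos θ − m g sin θ = 54.38 − 34.83 = 19.55 N; the friction needed to balance this is 19.55 N acting down the slope.
The limit of static friction is μ_s N = 57.02 N.
|f_req| = 19.55 ≤ 57.02 N → the small crate is in equilibrium; friction equals the required value.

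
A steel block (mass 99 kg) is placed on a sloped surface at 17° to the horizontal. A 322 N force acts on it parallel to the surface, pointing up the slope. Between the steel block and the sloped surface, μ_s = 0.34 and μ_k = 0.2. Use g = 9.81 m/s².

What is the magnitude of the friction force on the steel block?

f ≈ 38.1 N (down the incline)

The normal reaction is N = m g cos θ = 928.8 N.
For equilibrium along the incline the friction force must supply f = m g sin θ − P = 283.9 − 322 = -38.05 N (positive meaning up-slope).
Maximum static friction available: μ_s N = 0.34 × 928.8 = 315.8 N.
Since |-38.05| ≤ 315.8 N, static friction is sufficient; f equals the required value, not μ_s N.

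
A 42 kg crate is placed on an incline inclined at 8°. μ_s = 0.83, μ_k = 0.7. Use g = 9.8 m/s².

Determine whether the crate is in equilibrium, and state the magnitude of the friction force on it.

N = m g cos θ = 408 N.
Down-slope weight component: m g sin θ = 57.3 N.
μ_s N = 338 N.
57.3 ≤ 338 N, so it stays put; friction = 57.3 N.

f ≈ 57.3 N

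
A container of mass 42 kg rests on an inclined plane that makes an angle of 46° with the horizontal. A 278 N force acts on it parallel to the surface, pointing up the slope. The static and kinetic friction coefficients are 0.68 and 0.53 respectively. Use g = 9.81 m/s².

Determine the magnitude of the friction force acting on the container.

The normal reaction is N = m g cos θ = 286.2 N.
For equilibrium along the incline the friction force must supply f = m g sin θ − P = 296.4 − 278 = 18.38 N (positive meaning up-slope).
Maximum static friction available: μ_s N = 0.68 × 286.2 = 194.6 N.
Since |18.38| ≤ 194.6 N, no slip — friction simply equals what equilibrium demands.

f ≈ 18.4 N (up the incline)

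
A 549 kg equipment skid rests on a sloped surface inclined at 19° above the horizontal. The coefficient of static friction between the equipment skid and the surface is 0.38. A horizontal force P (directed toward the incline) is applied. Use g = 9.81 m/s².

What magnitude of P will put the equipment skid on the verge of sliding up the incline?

P ≈ 4490 N

At impending motion up the slope, friction acts down-slope at its limit: f = μ_s N.
Perpendicular to the incline: N = m g cos θ + P sin θ.
Along the incline: P cos θ = m g sin θ + μ_s N = m g sin θ + μ_s (m g cos θ + P sin θ).
Solving, P (cos θ − μ_s sin θ) = m g (sin θ + μ_s cos θ), so P = 549×9.81×(sin 19° + 0.38 cos 19°)/(cos 19° − 0.38 sin 19°) = 5390×0.6849/0.8218 = 4490 N.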